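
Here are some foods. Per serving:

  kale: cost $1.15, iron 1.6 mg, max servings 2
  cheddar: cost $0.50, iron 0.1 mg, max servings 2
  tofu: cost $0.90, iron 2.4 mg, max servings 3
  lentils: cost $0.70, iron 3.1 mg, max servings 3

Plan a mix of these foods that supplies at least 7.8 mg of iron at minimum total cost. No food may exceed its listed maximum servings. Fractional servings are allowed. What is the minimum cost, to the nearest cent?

Cost per mg of iron: lentils $0.2258, tofu $0.3750, kale $0.7188, cheddar $5.0000.
Take 2.516 servings of lentils: +7.8 mg iron for $1.76 (total $1.76, still need 0.0 mg).
Greedy by cheapest-per-mg is optimal for a single linear constraint, so the minimum cost is $1.76.

$1.76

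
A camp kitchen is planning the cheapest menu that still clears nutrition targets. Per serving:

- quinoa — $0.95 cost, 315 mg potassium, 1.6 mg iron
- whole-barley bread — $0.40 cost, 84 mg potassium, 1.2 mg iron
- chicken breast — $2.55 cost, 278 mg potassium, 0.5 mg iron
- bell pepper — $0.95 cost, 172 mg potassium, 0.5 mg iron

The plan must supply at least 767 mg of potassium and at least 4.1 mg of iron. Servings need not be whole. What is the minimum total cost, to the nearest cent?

A basic optimal solution has at most two foods positive. Try each food alone and each pair with both targets met exactly.
quinoa only: max(767/315, 4.1/1.6) = 2.562 servings → $2.43.
whole-barley bread only: max(767/84, 4.1/1.2) = 9.131 servings → $3.65.
chicken breast only: max(767/278, 4.1/0.5) = 8.2 servings → $20.91.
bell pepper only: max(767/172, 4.1/0.5) = 8.2 servings → $7.79.
quinoa + whole-barley bread with both tight: 2.365 servings and 0.264 servings → $2.35.
quinoa + chicken breast: the both-tight solution has a negative serving — not a feasible corner.
quinoa + bell pepper: intersection lies outside the first quadrant.
whole-barley bread + chicken breast with both tight: 2.594 servings and 1.975 servings → $6.07.
whole-barley bread + bell pepper with both tight: 1.957 servings and 3.504 servings → $4.11.
chicken breast + bell pepper: intersection lies outside the first quadrant.
The minimum over all feasible corners is $2.35.

$2.35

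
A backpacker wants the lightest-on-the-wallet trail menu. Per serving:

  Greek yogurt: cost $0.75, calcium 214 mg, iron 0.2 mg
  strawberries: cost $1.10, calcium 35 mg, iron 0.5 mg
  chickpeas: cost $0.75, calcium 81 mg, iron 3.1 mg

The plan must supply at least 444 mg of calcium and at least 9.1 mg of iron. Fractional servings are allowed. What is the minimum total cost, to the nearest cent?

Two binding constraints pin down two serving amounts, so the optimal mix uses at most two foods. The candidates are each food alone (scaled to the tighter of calcium/iron) and each pair with both constraints tight.
Greek yogurt only: max(444/214, 9.1/0.2) = 45.5 servings → $34.12.
strawberries only: max(444/35, 9.1/0.5) = 18.2 servings → $20.02.
chickpeas only: max(444/81, 9.1/3.1) = 5.481 servings → $4.11.
Greek yogurt + strawberries with both targets exact would need a negative amount; discard.
Greek yogurt + chickpeas with both tight: 0.9878 servings and 2.872 servings → $2.89.
strawberries + chickpeas with both tight: 9.401 servings and 1.419 servings → $11.41.
Cheapest feasible corner: $2.89.

$2.89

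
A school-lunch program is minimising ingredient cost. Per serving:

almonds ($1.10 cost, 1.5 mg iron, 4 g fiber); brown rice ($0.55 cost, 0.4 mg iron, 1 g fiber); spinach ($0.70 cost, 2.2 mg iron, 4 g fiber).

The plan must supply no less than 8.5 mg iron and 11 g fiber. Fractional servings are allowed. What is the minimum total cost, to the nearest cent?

$2.70

Check every corner: each single food scaled to meet both minima, and each pair solved so both constraints bind.
almonds only: max(8.5/1.5, 11/4) = 5.667 servings → $6.23.
brown rice only: max(8.5/0.4, 11/1) = 21.25 servings → $11.69.
spinach only: max(8.5/2.2, 11/4) = 3.864 servings → $2.70.
almonds + brown rice with both targets exact would need a negative amount; discard.
almonds + spinach: the both-tight solution has a negative serving — not a feasible corner.
brown rice + spinach with both targets exact would need a negative amount; discard.
The minimum over all feasible corners is $2.70.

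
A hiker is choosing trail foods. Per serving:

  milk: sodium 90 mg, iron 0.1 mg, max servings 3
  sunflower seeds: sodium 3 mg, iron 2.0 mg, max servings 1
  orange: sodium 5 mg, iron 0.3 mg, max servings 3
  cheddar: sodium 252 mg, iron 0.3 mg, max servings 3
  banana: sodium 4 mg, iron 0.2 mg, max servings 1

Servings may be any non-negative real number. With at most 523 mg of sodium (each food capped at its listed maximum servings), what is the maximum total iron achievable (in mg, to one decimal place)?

3.7 mg

Iron per mg sodium: sunflower seeds 0.6667, orange 0.06, banana 0.05, cheddar 0.00119, milk 0.001111.
Take 1 serving of sunflower seeds: uses 3 mg sodium, +2.0 mg iron (running total 2.0 mg).
Take 3 servings of orange: uses 15 mg sodium, +0.9 mg iron (running total 2.9 mg).
Take 1 serving of banana: uses 4 mg sodium, +0.2 mg iron (running total 3.1 mg).
Take 1.988 servings of cheddar: uses 501 mg sodium, +0.6 mg iron (running total 3.7 mg).
Filling greedily by iron-per-mg sodium is optimal for one linear limit, giving 3.7 mg.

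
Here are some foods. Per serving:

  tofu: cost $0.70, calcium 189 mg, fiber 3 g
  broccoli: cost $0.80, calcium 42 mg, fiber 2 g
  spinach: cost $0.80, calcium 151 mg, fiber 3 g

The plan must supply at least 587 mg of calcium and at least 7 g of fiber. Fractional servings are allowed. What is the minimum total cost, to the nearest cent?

$2.17

Check every corner: each single food scaled to meet both minima, and each pair solved so both constraints bind.
tofu only: max(587/189, 7/3) = 3.106 servings → $2.17.
broccoli only: max(587/42, 7/2) = 13.98 servings → $11.18.
spinach only: max(587/151, 7/3) = 3.887 servings → $3.11.
tofu + broccoli with both targets exact would need a negative amount; discard.
tofu + spinach with both targets exact would need a negative amount; discard.
broccoli + spinach with both targets exact would need a negative amount; discard.
So the least-cost plan costs $2.17.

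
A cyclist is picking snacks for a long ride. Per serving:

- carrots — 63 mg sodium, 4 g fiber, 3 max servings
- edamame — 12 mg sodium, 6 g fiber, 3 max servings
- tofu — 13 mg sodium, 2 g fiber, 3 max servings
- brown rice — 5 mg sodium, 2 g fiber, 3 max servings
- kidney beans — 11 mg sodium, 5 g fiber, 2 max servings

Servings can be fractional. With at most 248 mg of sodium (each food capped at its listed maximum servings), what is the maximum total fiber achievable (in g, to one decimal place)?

48.6 g

Fiber per mg sodium: edamame 0.5, kidney beans 0.4545, brown rice 0.4, tofu 0.1538, carrots 0.06349.
Take 3 servings of edamame: uses 36 mg sodium, +18.0 g fiber (running total 18.0 g).
Take 2 servings of kidney beans: uses 22 mg sodium, +10.0 g fiber (running total 28.0 g).
Take 3 servings of brown rice: uses 15 mg sodium, +6.0 g fiber (running total 34.0 g).
Take 3 servings of tofu: uses 39 mg sodium, +6.0 g fiber (running total 40.0 g).
Take 2.159 servings of carrots: uses 136 mg sodium, +8.6 g fiber (running total 48.6 g).
Greedy by best ratio exhausts the sodium allowance optimally: 48.6 g.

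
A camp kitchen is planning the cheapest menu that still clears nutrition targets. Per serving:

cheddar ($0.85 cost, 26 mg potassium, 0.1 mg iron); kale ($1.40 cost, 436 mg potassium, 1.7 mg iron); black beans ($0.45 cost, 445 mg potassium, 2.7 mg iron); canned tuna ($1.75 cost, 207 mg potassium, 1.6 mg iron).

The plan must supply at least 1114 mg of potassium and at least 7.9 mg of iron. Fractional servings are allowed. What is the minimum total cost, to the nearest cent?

$1.32

Check every corner: each single food scaled to meet both minima, and each pair solved so both constraints bind.
cheddar only: max(1114/26, 7.9/0.1) = 79 servings → $67.15.
kale only: max(1114/436, 7.9/1.7) = 4.647 servings → $6.51.
black beans only: max(1114/445, 7.9/2.7) = 2.926 servings → $1.32.
canned tuna only: max(1114/207, 7.9/1.6) = 5.382 servings → $9.42.
cheddar + kale: the both-tight solution has a negative serving — not a feasible corner.
cheddar + black beans: the both-tight solution has a negative serving — not a feasible corner.
cheddar + canned tuna with both tight: 7.038 servings and 4.498 servings → $13.85.
kale + black beans: the both-tight solution has a negative serving — not a feasible corner.
kale + canned tuna with both tight: 0.4255 servings and 4.485 servings → $8.45.
black beans + canned tuna with both tight: 0.9608 servings and 3.316 servings → $6.24.
The minimum over all feasible corners is $1.32.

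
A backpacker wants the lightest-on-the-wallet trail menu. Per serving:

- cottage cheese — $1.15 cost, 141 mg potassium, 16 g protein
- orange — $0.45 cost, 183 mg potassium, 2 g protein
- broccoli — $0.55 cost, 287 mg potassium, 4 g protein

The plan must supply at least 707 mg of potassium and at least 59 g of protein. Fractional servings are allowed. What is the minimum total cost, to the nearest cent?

$4.44

cottage cheese only: max(707/141, 59/16) = 5.014 servings → $5.77.
orange only: max(707/183, 59/2) = 29.5 servings → $13.28.
broccoli only: max(707/287, 59/4) = 14.75 servings → $8.11.
cottage cheese + orange with both tight: 3.546 servings and 1.131 servings → $4.59.
cottage cheese + broccoli with both tight: 3.502 servings and 0.743 servings → $4.44.
orange + broccoli with both targets exact would need a negative amount; discard.
The minimum over all feasible corners is $4.44.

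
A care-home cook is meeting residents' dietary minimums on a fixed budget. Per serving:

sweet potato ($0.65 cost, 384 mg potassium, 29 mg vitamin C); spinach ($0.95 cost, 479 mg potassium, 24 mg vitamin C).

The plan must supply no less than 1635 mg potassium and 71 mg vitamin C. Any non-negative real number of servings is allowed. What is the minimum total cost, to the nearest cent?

$2.77

With two linear requirements the optimum uses one or two foods; enumerate the corners.
sweet potato only: max(1635/384, 71/29) = 4.258 servings → $2.77.
spinach only: max(1635/479, 71/24) = 3.413 servings → $3.24.
sweet potato + spinach: intersection lies outside the first quadrant.
So the least-cost plan costs $2.77.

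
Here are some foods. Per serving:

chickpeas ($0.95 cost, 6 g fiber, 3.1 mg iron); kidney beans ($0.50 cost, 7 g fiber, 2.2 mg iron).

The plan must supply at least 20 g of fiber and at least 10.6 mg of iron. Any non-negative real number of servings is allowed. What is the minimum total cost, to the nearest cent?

$2.41

An LP optimum is at a vertex; with two nutrient constraints at most two foods are used. Check each candidate.
chickpeas only: max(20/6, 10.6/3.1) = 3.419 servings → $3.25.
kidney beans only: max(20/7, 10.6/2.2) = 4.818 servings → $2.41.
chickpeas + kidney beans with both targets exact would need a negative amount; discard.
So the least-cost plan costs $2.41.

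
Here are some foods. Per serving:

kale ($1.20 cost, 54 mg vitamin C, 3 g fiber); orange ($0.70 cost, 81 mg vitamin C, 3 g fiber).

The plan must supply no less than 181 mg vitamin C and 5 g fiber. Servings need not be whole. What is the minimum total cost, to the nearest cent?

$1.56

Check every corner: each single food scaled to meet both minima, and each pair solved so both constraints bind.
kale only: max(181/54, 5/3) = 3.352 servings → $4.02.
orange only: max(181/81, 5/3) = 2.235 servings → $1.56.
kale + orange: the both-tight solution has a negative serving — not a feasible corner.
The minimum over all feasible corners is $1.56.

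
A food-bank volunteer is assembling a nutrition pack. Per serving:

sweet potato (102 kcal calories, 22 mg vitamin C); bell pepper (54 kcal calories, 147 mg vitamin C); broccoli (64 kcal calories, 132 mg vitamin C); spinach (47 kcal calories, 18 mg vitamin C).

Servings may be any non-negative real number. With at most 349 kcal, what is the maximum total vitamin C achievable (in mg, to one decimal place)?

Vitamin C per kcal: bell pepper 2.722, broccoli 2.062, spinach 0.383, sweet potato 0.2157.
With no serving limits, spend the whole calories allowance on bell pepper: 349 kcal / 54 kcal × 147 mg = 950.1 mg.

950.1 mg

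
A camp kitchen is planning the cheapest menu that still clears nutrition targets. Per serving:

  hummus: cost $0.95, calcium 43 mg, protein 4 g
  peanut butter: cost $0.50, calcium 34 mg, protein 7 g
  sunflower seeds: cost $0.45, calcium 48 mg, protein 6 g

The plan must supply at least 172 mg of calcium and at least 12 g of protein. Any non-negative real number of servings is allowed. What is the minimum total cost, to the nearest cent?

An LP optimum is at a vertex; with two nutrient constraints at most two foods are used. Check each candidate.
hummus only: max(172/43, 12/4) = 4 servings → $3.80.
peanut butter only: max(172/34, 12/7) = 5.059 servings → $2.53.
sunflower seeds only: max(172/48, 12/6) = 3.583 servings → $1.61.
hummus + peanut butter: intersection lies outside the first quadrant.
hummus + sunflower seeds: the both-tight solution has a negative serving — not a feasible corner.
peanut butter + sunflower seeds: intersection lies outside the first quadrant.
Cheapest feasible corner: $1.61.

$1.61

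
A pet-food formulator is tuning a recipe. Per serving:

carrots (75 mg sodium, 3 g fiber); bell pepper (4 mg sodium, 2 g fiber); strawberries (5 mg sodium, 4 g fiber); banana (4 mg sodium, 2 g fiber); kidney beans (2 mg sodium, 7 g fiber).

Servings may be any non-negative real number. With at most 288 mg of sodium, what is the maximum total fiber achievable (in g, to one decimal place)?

1008.0 g

Fiber per mg sodium: kidney beans 3.5, strawberries 0.8, bell pepper 0.5, banana 0.5, carrots 0.04.
With no serving limits, spend the whole sodium allowance on kidney beans: 288 mg / 2 mg × 7 g = 1008.0 g.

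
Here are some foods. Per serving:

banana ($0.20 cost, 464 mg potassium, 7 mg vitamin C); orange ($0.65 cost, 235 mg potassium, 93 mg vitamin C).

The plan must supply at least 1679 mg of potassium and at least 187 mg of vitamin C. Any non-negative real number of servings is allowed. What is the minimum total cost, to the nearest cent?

With two linear requirements the optimum uses one or two foods; enumerate the corners.
banana only: max(1679/464, 187/7) = 26.71 servings → $5.34.
orange only: max(1679/235, 187/93) = 7.145 servings → $4.64.
banana + orange with both tight: 2.703 servings and 1.807 servings → $1.72.
Cheapest feasible corner: $1.72.

$1.72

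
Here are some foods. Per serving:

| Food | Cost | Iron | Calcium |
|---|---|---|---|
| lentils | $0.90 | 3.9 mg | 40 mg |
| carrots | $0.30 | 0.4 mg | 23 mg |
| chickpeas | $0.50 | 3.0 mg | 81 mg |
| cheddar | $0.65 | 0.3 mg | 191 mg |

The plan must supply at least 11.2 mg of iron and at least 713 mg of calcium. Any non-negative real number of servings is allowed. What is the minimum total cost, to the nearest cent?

$3.21

An LP optimum is at a vertex; with two nutrient constraints at most two foods are used. Check each candidate.
lentils only: max(11.2/3.9, 713/40) = 17.82 servings → $16.04.
carrots only: max(11.2/0.4, 713/23) = 31 servings → $9.30.
chickpeas only: max(11.2/3.0, 713/81) = 8.802 servings → $4.40.
cheddar only: max(11.2/0.3, 713/191) = 37.33 servings → $24.27.
lentils + carrots with both targets exact would need a negative amount; discard.
lentils + chickpeas: intersection lies outside the first quadrant.
lentils + cheddar with both tight: 2.627 servings and 3.183 servings → $4.43.
carrots + chickpeas: the both-tight solution has a negative serving — not a feasible corner.
carrots + cheddar with both tight: 27.7 servings and 0.3971 servings → $8.57.
chickpeas + cheddar with both tight: 3.509 servings and 2.245 servings → $3.21.
So the least-cost plan costs $3.21.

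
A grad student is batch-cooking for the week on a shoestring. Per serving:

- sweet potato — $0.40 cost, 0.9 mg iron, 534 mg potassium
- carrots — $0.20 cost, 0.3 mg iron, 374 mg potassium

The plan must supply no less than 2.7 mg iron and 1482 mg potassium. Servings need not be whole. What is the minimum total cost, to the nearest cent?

Check every corner: each single food scaled to meet both minima, and each pair solved so both constraints bind.
sweet potato only: max(2.7/0.9, 1482/534) = 3 servings → $1.20.
carrots only: max(2.7/0.3, 1482/374) = 9 servings → $1.80.
sweet potato + carrots: intersection lies outside the first quadrant.
Cheapest feasible corner: $1.20.

$1.20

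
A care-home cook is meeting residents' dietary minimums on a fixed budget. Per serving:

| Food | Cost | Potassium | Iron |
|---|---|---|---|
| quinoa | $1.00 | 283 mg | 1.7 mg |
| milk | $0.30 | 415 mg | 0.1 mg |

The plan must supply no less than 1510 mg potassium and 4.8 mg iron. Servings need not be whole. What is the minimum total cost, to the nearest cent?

$3.25

quinoa only: max(1510/283, 4.8/1.7) = 5.336 servings → $5.34.
milk only: max(1510/415, 4.8/0.1) = 48 servings → $14.40.
quinoa + milk with both tight: 2.719 servings and 1.785 servings → $3.25.
The minimum over all feasible corners is $3.25.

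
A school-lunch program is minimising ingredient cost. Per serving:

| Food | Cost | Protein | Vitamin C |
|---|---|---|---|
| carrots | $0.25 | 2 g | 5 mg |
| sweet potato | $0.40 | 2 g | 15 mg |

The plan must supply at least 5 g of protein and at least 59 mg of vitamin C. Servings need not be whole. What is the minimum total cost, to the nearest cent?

$1.57

At the optimum either one food covers both requirements or two foods hit both targets exactly; no other combination can be cheaper.
carrots only: max(5/2, 59/5) = 11.8 servings → $2.95.
sweet potato only: max(5/2, 59/15) = 3.933 servings → $1.57.
carrots + sweet potato: the both-tight solution has a negative serving — not a feasible corner.
The minimum over all feasible corners is $1.57.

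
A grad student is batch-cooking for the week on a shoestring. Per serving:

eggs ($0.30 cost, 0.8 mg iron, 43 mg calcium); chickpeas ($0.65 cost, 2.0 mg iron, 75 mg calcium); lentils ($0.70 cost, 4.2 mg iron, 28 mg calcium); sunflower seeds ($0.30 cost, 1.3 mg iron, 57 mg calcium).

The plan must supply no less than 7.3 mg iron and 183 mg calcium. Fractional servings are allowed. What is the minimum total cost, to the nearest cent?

$1.45

Check every corner: each single food scaled to meet both minima, and each pair solved so both constraints bind.
eggs only: max(7.3/0.8, 183/43) = 9.125 servings → $2.74.
chickpeas only: max(7.3/2.0, 183/75) = 3.65 servings → $2.37.
lentils only: max(7.3/4.2, 183/28) = 6.536 servings → $4.58.
sunflower seeds only: max(7.3/1.3, 183/57) = 5.615 servings → $1.68.
eggs + chickpeas: the both-tight solution has a negative serving — not a feasible corner.
eggs + lentils with both tight: 3.566 servings and 1.059 servings → $1.81.
eggs + sunflower seeds: intersection lies outside the first quadrant.
chickpeas + lentils with both tight: 2.178 servings and 0.7008 servings → $1.91.
chickpeas + sunflower seeds: the both-tight solution has a negative serving — not a feasible corner.
lentils + sunflower seeds with both tight: 0.8778 servings and 2.779 servings → $1.45.
So the least-cost plan costs $1.45.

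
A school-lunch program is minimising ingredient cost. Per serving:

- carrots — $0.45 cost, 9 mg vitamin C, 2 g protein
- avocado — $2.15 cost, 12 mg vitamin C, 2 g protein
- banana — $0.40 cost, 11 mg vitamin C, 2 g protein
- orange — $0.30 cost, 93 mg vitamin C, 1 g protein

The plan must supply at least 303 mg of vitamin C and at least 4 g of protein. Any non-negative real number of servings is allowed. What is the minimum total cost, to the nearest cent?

Check every corner: each single food scaled to meet both minima, and each pair solved so both constraints bind.
carrots only: max(303/9, 4/2) = 33.67 servings → $15.15.
avocado only: max(303/12, 4/2) = 25.25 servings → $54.29.
banana only: max(303/11, 4/2) = 27.55 servings → $11.02.
orange only: max(303/93, 4/1) = 4 servings → $1.20.
carrots + avocado with both targets exact would need a negative amount; discard.
carrots + banana: intersection lies outside the first quadrant.
carrots + orange with both tight: 0.3898 servings and 3.22 servings → $1.14.
avocado + banana: intersection lies outside the first quadrant.
avocado + orange with both tight: 0.3966 servings and 3.207 servings → $1.81.
banana + orange with both tight: 0.3943 servings and 3.211 servings → $1.12.
The minimum over all feasible corners is $1.12.

$1.12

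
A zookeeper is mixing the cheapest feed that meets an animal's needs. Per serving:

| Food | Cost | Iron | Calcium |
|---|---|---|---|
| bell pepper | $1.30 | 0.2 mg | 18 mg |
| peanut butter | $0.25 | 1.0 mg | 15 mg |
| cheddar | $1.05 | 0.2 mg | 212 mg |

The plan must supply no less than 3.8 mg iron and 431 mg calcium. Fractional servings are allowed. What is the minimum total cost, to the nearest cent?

$2.74

At the optimum either one food covers both requirements or two foods hit both targets exactly; no other combination can be cheaper.
bell pepper only: max(3.8/0.2, 431/18) = 23.94 servings → $31.13.
peanut butter only: max(3.8/1.0, 431/15) = 28.73 servings → $7.18.
cheddar only: max(3.8/0.2, 431/212) = 19 servings → $19.95.
bell pepper + peanut butter with both targets exact would need a negative amount; discard.
bell pepper + cheddar with both tight: 18.54 servings and 0.4588 servings → $24.59.
peanut butter + cheddar with both tight: 3.442 servings and 1.789 servings → $2.74.
Cheapest feasible corner: $2.74.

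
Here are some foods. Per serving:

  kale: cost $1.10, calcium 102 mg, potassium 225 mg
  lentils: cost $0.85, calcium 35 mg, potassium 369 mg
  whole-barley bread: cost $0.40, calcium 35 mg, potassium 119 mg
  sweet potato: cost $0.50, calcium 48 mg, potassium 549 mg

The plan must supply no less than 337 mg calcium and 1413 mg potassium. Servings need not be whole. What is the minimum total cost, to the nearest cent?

$3.51

Compare the cost at each extreme point of the feasible region.
kale only: max(337/102, 1413/225) = 6.28 servings → $6.91.
lentils only: max(337/35, 1413/369) = 9.629 servings → $8.18.
whole-barley bread only: max(337/35, 1413/119) = 11.87 servings → $4.75.
sweet potato only: max(337/48, 1413/549) = 7.021 servings → $3.51.
kale + lentils with both tight: 2.516 servings and 2.295 servings → $4.72.
kale + whole-barley bread: intersection lies outside the first quadrant.
kale + sweet potato with both tight: 2.593 servings and 1.511 servings → $3.61.
lentils + whole-barley bread with both tight: 1.069 servings and 8.56 servings → $4.33.
lentils + sweet potato: intersection lies outside the first quadrant.
whole-barley bread + sweet potato with both tight: 8.679 servings and 0.6926 servings → $3.82.
So the least-cost plan costs $3.51.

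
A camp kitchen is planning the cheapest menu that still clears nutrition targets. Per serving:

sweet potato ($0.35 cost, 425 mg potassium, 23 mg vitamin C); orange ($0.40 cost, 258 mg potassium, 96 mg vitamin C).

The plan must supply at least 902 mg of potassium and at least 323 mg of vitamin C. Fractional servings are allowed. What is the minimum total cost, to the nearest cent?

$1.37

Minimising a linear cost over {potassium ≥ 902, vitamin C ≥ 323, servings ≥ 0} — the optimum is at a vertex, using one or two foods.
sweet potato only: max(902/425, 323/23) = 14.04 servings → $4.92.
orange only: max(902/258, 323/96) = 3.496 servings → $1.40.
sweet potato + orange with both tight: 0.09344 servings and 3.342 servings → $1.37.
The minimum over all feasible corners is $1.37.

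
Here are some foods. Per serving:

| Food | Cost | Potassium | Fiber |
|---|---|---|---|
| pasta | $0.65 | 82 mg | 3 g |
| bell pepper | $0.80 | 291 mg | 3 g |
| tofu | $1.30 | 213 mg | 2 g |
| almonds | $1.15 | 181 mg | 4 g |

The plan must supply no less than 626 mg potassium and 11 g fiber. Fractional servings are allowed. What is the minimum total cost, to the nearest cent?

$2.62

Two binding constraints pin down two serving amounts, so the optimal mix uses at most two foods. The candidates are each food alone (scaled to the tighter of potassium/fiber) and each pair with both constraints tight.
pasta only: max(626/82, 11/3) = 7.634 servings → $4.96.
bell pepper only: max(626/291, 11/3) = 3.667 servings → $2.93.
tofu only: max(626/213, 11/2) = 5.5 servings → $7.15.
almonds only: max(626/181, 11/4) = 3.459 servings → $3.98.
pasta + bell pepper with both tight: 2.11 servings and 1.557 servings → $2.62.
pasta + tofu with both tight: 2.297 servings and 2.055 servings → $4.16.
pasta + almonds: intersection lies outside the first quadrant.
bell pepper + tofu: intersection lies outside the first quadrant.
bell pepper + almonds with both tight: 0.8261 servings and 2.13 servings → $3.11.
tofu + almonds with both tight: 1.047 servings and 2.227 servings → $3.92.
So the least-cost plan costs $2.62.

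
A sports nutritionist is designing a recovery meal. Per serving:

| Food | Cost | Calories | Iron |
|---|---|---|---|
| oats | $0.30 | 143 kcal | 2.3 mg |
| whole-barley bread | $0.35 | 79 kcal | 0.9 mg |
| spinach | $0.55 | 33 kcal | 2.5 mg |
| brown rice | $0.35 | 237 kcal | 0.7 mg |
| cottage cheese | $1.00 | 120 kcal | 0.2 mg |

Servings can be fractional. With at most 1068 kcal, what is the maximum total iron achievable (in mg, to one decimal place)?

Iron per kcal: spinach 0.07576, oats 0.01608, whole-barley bread 0.01139, brown rice 0.002954, cottage cheese 0.001667.
With no serving limits, spend the whole calories allowance on spinach: 1068 kcal / 33 kcal × 2.5 mg = 80.9 mg.

80.9 mg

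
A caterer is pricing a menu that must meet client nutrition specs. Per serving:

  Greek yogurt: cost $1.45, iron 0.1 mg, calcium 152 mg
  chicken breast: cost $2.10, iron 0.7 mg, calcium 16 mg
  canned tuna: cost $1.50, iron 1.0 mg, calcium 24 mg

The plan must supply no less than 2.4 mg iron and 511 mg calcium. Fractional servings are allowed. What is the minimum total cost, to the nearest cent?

For a min-cost LP with two ≥-constraints, a basic feasible solution has at most two positive variables.
Greek yogurt only: max(2.4/0.1, 511/152) = 24 servings → $34.80.
chicken breast only: max(2.4/0.7, 511/16) = 31.94 servings → $67.07.
canned tuna only: max(2.4/1.0, 511/24) = 21.29 servings → $31.94.
Greek yogurt + chicken breast with both tight: 3.047 servings and 2.993 servings → $10.70.
Greek yogurt + canned tuna with both tight: 3.031 servings and 2.097 servings → $7.54.
chicken breast + canned tuna: intersection lies outside the first quadrant.
Cheapest feasible corner: $7.54.

$7.54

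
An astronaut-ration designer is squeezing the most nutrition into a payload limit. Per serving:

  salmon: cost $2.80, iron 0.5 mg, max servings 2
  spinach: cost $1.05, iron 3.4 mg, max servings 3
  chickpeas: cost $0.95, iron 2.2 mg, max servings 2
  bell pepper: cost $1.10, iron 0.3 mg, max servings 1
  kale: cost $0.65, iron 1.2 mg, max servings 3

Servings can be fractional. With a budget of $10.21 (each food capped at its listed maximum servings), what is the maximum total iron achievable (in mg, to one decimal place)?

Iron per dollar: spinach 3.238, chickpeas 2.316, kale 1.846, bell pepper 0.2727, salmon 0.1786.
Take 3 servings of spinach: spends $3.15, +10.2 mg iron (running total 10.2 mg).
Take 2 servings of chickpeas: spends $1.90, +4.4 mg iron (running total 14.6 mg).
Take 3 servings of kale: spends $1.95, +3.6 mg iron (running total 18.2 mg).
Take 1 serving of bell pepper: spends $1.10, +0.3 mg iron (running total 18.5 mg).
Take 0.7536 servings of salmon: spends $2.11, +0.4 mg iron (running total 18.9 mg).
Filling greedily by iron-per-dollar is optimal for one linear limit, giving 18.9 mg.

18.9 mg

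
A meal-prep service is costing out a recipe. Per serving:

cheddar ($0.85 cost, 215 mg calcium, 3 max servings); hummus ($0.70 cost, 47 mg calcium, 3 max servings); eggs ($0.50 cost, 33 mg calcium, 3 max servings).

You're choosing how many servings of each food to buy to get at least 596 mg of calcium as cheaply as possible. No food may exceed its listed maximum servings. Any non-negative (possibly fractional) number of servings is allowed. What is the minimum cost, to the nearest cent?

$2.36

Cost per mg of calcium: cheddar $0.0040, hummus $0.0149, eggs $0.0152.
Take 2.772 servings of cheddar: +596.0 mg calcium for $2.36 (total $2.36, still need 0.0 mg).
Greedy by cheapest-per-mg is optimal for a single linear constraint, so the minimum cost is $2.36.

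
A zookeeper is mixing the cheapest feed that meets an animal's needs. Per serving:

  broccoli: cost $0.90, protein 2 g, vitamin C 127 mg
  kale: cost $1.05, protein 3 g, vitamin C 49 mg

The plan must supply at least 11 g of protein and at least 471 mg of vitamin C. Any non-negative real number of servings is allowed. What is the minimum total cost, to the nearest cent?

At the optimum either one food covers both requirements or two foods hit both targets exactly; no other combination can be cheaper.
broccoli only: max(11/2, 471/127) = 5.5 servings → $4.95.
kale only: max(11/3, 471/49) = 9.612 servings → $10.09.
broccoli + kale with both tight: 3.088 servings and 1.608 servings → $4.47.
So the least-cost plan costs $4.47.

$4.47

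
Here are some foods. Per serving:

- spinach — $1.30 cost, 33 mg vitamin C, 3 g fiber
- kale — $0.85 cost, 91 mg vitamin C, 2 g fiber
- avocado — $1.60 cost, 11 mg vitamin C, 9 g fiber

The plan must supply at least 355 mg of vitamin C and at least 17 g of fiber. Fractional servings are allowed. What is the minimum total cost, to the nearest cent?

$4.89

spinach only: max(355/33, 17/3) = 10.76 servings → $13.98.
kale only: max(355/91, 17/2) = 8.5 servings → $7.22.
avocado only: max(355/11, 17/9) = 32.27 servings → $51.64.
spinach + kale with both tight: 4.043 servings and 2.435 servings → $7.33.
spinach + avocado: intersection lies outside the first quadrant.
kale + avocado with both tight: 3.774 servings and 1.05 servings → $4.89.
The minimum over all feasible corners is $4.89.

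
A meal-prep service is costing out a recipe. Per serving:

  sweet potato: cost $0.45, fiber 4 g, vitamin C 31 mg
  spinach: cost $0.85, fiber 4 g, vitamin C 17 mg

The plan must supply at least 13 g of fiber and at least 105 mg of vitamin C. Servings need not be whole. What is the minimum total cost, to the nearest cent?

Check every corner: each single food scaled to meet both minima, and each pair solved so both constraints bind.
sweet potato only: max(13/4, 105/31) = 3.387 servings → $1.52.
spinach only: max(13/4, 105/17) = 6.176 servings → $5.25.
sweet potato + spinach: the both-tight solution has a negative serving — not a feasible corner.
Cheapest feasible corner: $1.52.

$1.52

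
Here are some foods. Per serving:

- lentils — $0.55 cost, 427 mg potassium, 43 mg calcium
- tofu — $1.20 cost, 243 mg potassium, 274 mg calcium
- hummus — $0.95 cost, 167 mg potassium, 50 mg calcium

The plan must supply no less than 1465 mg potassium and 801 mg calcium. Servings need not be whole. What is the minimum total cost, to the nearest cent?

$4.21

lentils only: max(1465/427, 801/43) = 18.63 servings → $10.25.
tofu only: max(1465/243, 801/274) = 6.029 servings → $7.23.
hummus only: max(1465/167, 801/50) = 16.02 servings → $15.22.
lentils + tofu with both tight: 1.941 servings and 2.619 servings → $4.21.
lentils + hummus with both targets exact would need a negative amount; discard.
tofu + hummus with both tight: 1.801 servings and 6.152 servings → $8.01.
So the least-cost plan costs $4.21.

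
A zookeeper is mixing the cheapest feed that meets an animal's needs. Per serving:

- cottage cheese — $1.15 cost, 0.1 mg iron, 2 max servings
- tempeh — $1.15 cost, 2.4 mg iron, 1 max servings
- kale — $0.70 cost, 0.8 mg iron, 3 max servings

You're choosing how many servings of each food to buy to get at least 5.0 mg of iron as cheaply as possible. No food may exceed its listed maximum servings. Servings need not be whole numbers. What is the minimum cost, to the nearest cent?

Cost per mg of iron: tempeh $0.4792, kale $0.8750, cottage cheese $11.5000.
Take 1 serving of tempeh: +2.4 mg iron for $1.15 (total $1.15, still need 2.6 mg).
Take 3 servings of kale: +2.4 mg iron for $2.10 (total $3.25, still need 0.2 mg).
Take 2 servings of cottage cheese: +0.2 mg iron for $2.30 (total $5.55, still need 0.0 mg).
Filling from the cheapest source first is optimal under one linear minimum: $5.55.

$5.55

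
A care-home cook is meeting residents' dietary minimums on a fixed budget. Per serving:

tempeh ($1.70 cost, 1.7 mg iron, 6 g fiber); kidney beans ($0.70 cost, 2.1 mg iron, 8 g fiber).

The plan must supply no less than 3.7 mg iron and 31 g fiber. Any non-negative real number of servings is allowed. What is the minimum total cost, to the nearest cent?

$2.71

Check every corner: each single food scaled to meet both minima, and each pair solved so both constraints bind.
tempeh only: max(3.7/1.7, 31/6) = 5.167 servings → $8.78.
kidney beans only: max(3.7/2.1, 31/8) = 3.875 servings → $2.71.
tempeh + kidney beans with both targets exact would need a negative amount; discard.
The minimum over all feasible corners is $2.71.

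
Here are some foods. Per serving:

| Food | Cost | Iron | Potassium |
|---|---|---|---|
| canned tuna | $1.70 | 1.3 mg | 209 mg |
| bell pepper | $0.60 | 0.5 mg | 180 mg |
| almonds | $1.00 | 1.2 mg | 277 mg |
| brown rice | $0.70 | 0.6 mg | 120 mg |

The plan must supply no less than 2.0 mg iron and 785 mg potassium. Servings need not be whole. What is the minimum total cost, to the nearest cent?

$2.62

Compare the cost at each extreme point of the feasible region.
canned tuna only: max(2.0/1.3, 785/209) = 3.756 servings → $6.39.
bell pepper only: max(2.0/0.5, 785/180) = 4.361 servings → $2.62.
almonds only: max(2.0/1.2, 785/277) = 2.834 servings → $2.83.
brown rice only: max(2.0/0.6, 785/120) = 6.542 servings → $4.58.
canned tuna + bell pepper: the both-tight solution has a negative serving — not a feasible corner.
canned tuna + almonds: the both-tight solution has a negative serving — not a feasible corner.
canned tuna + brown rice: the both-tight solution has a negative serving — not a feasible corner.
bell pepper + almonds: the both-tight solution has a negative serving — not a feasible corner.
bell pepper + brown rice with both targets exact would need a negative amount; discard.
almonds + brown rice: intersection lies outside the first quadrant.
Cheapest feasible corner: $2.62.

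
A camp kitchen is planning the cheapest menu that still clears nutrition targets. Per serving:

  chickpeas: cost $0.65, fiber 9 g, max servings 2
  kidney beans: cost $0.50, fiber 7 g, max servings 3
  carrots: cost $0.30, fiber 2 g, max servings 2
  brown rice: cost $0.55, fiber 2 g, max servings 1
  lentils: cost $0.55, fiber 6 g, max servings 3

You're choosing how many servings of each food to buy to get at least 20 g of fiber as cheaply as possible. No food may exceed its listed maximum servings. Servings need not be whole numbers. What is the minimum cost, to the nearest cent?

$1.43

Cost per g of fiber: kidney beans $0.0714, chickpeas $0.0722, lentils $0.0917, carrots $0.1500, brown rice $0.2750.
Take 2.857 servings of kidney beans: +20.0 g fiber for $1.43 (total $1.43, still need 0.0 g).
Filling from the cheapest source first is optimal under one linear minimum: $1.43.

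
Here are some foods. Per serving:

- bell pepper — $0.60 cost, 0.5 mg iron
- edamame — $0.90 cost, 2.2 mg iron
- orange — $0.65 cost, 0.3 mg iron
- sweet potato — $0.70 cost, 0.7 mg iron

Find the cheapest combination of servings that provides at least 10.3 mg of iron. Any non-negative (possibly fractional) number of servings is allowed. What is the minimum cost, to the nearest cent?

Cost per mg of iron: edamame $0.4091, sweet potato $1.0000, bell pepper $1.2000, orange $2.1667.
With no serving limits, use only edamame: 10.3 mg / 2.2 mg = 4.682 servings × $0.90 = $4.21.

$4.21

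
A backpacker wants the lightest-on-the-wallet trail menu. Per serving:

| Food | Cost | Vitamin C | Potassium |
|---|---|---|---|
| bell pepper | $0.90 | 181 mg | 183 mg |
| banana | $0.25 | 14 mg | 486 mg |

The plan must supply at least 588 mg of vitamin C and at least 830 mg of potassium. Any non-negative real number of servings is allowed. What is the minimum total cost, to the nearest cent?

$3.01

An LP optimum is at a vertex; with two nutrient constraints at most two foods are used. Check each candidate.
bell pepper only: max(588/181, 830/183) = 4.536 servings → $4.08.
banana only: max(588/14, 830/486) = 42 servings → $10.50.
bell pepper + banana with both tight: 3.21 servings and 0.4991 servings → $3.01.
The minimum over all feasible corners is $3.01.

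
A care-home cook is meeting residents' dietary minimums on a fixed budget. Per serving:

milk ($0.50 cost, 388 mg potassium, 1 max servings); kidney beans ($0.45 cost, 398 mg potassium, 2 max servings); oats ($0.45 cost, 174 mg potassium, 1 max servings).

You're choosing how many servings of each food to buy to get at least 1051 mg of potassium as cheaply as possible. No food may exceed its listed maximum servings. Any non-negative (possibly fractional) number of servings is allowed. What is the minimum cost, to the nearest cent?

$1.23

Cost per mg of potassium: kidney beans $0.0011, milk $0.0013, oats $0.0026.
Take 2 servings of kidney beans: +796.0 mg potassium for $0.90 (total $0.90, still need 255.0 mg).
Take 0.6572 servings of milk: +255.0 mg potassium for $0.33 (total $1.23, still need 0.0 mg).
Greedy by cheapest-per-mg is optimal for a single linear constraint, so the minimum cost is $1.23.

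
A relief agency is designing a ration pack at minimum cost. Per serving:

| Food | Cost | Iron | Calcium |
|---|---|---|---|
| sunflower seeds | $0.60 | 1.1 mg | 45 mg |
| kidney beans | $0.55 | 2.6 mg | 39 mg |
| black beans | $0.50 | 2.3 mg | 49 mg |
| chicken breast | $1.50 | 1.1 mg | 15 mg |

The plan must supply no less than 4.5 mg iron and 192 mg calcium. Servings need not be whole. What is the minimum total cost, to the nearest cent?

$1.96

sunflower seeds only: max(4.5/1.1, 192/45) = 4.267 servings → $2.56.
kidney beans only: max(4.5/2.6, 192/39) = 4.923 servings → $2.71.
black beans only: max(4.5/2.3, 192/49) = 3.918 servings → $1.96.
chicken breast only: max(4.5/1.1, 192/15) = 12.8 servings → $19.20.
sunflower seeds + kidney beans: the both-tight solution has a negative serving — not a feasible corner.
sunflower seeds + black beans: the both-tight solution has a negative serving — not a feasible corner.
sunflower seeds + chicken breast: intersection lies outside the first quadrant.
kidney beans + black beans with both targets exact would need a negative amount; discard.
kidney beans + chicken breast with both targets exact would need a negative amount; discard.
black beans + chicken breast: intersection lies outside the first quadrant.
So the least-cost plan costs $1.96.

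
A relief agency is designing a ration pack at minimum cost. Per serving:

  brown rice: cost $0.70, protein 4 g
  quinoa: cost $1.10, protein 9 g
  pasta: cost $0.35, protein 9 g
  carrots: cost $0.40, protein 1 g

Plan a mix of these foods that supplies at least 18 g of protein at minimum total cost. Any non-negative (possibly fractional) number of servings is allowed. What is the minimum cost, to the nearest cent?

$0.70

Cost per g of protein: pasta $0.0389, quinoa $0.1222, brown rice $0.1750, carrots $0.4000.
With no serving limits, use only pasta: 18 g / 9 g = 2 servings × $0.35 = $0.70.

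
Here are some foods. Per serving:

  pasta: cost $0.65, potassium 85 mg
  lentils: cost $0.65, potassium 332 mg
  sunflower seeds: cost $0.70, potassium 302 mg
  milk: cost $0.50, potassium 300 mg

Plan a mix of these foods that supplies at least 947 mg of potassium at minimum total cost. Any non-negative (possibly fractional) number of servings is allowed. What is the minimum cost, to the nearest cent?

$1.58

Cost per mg of potassium: milk $0.0017, lentils $0.0020, sunflower seeds $0.0023, pasta $0.0076.
With no serving limits, use only milk: 947 mg / 300 mg = 3.157 servings × $0.50 = $1.58.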